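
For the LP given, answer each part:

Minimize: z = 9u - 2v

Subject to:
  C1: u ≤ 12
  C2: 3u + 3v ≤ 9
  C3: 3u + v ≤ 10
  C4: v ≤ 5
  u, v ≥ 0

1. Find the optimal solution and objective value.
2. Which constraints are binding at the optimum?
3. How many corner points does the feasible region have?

1. u = 0, v = 3, z = -6
2. C2, u ≥ 0
3. 3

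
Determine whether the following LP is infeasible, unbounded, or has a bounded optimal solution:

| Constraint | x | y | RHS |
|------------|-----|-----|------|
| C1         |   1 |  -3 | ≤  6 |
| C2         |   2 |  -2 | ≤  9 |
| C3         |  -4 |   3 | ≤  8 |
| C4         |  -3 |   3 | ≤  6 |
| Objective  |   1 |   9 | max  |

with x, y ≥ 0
Feasible point: (0, 0) satisfies every constraint, so the LP is feasible.
Direction d = (1, 1): for each constraint row a, a·d ≤ 0 —
  (1)(1) + (-3)(1) = -2 ≤ 0
  (2)(1) + (-2)(1) = 0 ≤ 0
  (-4)(1) + (3)(1) = -1 ≤ 0
  (-3)(1) + (3)(1) = 0 ≤ 0
and d ≥ 0, so (0, 0) + t·d stays feasible for every t ≥ 0. Along this ray z = x + 9y changes by 10 per unit t, so z → +∞.

Unbounded: there is a feasible ray along which z → +∞.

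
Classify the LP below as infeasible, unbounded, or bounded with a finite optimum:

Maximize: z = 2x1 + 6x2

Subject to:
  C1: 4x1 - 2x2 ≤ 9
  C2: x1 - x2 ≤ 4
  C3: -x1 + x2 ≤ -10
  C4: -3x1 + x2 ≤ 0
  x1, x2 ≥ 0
C2 requires x1 - x2 ≤ 4, while C3 (-x1 + x2 ≤ -10) is equivalent to x1 - x2 ≥ 10. Together they would need 10 ≤ x1 - x2 ≤ 4, which is impossible since 10 > 4. No point satisfies all constraints.

Infeasible — the constraint set is empty.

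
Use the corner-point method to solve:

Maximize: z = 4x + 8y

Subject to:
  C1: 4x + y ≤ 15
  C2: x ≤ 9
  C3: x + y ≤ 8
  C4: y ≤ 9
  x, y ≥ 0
Each vertex is the intersection of two constraint boundaries that also satisfies all remaining constraints:
  x = 0 and y = 0 → (0, 0)
  4x + y = 15 and y = 0 → (3.75, 0)
  4x + y = 15 and x + y = 8 → (2.333, 5.667)
  x + y = 8 and x = 0 → (0, 8)

Evaluating z = 4x + 8y at each vertex:
  (0, 0): z = 0
  (3.75, 0): z = 15
  (2.333, 5.667): z = 54.67
  (0, 8): z = 64

The maximum is at (0, 8) with z = 64.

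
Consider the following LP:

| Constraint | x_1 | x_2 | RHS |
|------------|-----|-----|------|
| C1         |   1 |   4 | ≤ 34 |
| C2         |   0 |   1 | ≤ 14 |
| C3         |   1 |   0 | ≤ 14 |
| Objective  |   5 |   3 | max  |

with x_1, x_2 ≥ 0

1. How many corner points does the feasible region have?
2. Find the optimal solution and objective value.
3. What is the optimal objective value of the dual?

1. 4
2. x_1 = 14, x_2 = 5, z = 85
3. 85 (by strong duality, equal to the primal optimum)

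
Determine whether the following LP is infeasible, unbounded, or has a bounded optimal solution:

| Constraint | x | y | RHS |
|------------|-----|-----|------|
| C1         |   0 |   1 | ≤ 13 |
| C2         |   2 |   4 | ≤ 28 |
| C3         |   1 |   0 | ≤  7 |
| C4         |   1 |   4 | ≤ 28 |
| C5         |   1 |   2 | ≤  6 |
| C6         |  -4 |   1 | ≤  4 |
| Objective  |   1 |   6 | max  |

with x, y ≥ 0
The point (0, 3) satisfies every constraint, so the LP is feasible; the constraints give x ≤ 7 and y ≤ 13, which with x, y ≥ 0 keep the feasible region inside a bounded box. A feasible, bounded LP attains a finite optimum at a vertex.

Bounded optimum: z* = 18 at (0, 3).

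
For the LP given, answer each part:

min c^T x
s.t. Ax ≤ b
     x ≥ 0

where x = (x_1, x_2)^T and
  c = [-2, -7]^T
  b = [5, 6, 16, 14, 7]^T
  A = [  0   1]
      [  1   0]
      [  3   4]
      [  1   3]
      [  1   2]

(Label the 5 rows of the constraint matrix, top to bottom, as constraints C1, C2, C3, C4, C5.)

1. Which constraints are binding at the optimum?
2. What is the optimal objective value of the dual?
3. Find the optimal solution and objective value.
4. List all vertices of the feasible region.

1. C5, x_1 ≥ 0
2. -24.5 (by strong duality, equal to the primal optimum)
3. x_1 = 0, x_2 = 3.5, z = -24.5
4. (0, 0), (5.333, 0), (2, 2.5), (0, 3.5)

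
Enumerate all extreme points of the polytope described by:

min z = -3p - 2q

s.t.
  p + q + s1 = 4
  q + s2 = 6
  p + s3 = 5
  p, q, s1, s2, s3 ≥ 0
Each vertex is the intersection of two constraint boundaries that also satisfies all remaining constraints:
  p = 0 and q = 0 → (0, 0)
  p + q = 4 and q = 0 → (4, 0)
  p + q = 4 and p = 0 → (0, 4)

Vertices: (0, 0), (4, 0), (0, 4)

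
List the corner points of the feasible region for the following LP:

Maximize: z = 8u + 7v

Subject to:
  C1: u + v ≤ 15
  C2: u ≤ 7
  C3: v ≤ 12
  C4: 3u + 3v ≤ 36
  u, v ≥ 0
Each vertex is the intersection of two constraint boundaries that also satisfies all remaining constraints:
  u = 0 and v = 0 → (0, 0)
  u = 7 and v = 0 → (7, 0)
  u = 7 and 3u + 3v = 36 → (7, 5)
  v = 12 and 3u + 3v = 36 → (0, 12)

Vertices: (0, 0), (7, 0), (7, 5), (0, 12)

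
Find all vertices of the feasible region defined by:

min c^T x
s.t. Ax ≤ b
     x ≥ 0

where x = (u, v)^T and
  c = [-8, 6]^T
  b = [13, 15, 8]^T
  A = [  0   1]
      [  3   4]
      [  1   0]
Each vertex is the intersection of two constraint boundaries that also satisfies all remaining constraints:
  u = 0 and v = 0 → (0, 0)
  3u + 4v = 15 and v = 0 → (5, 0)
  3u + 4v = 15 and u = 0 → (0, 3.75)

Vertices: (0, 0), (5, 0), (0, 3.75)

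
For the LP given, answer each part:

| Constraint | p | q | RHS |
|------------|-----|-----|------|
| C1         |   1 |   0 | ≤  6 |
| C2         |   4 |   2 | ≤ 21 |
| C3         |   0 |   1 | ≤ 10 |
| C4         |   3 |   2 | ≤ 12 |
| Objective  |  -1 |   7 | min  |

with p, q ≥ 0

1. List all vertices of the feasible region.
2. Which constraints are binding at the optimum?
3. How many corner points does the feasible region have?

1. (0, 0), (4, 0), (0, 6)
2. C4, q ≥ 0
3. 3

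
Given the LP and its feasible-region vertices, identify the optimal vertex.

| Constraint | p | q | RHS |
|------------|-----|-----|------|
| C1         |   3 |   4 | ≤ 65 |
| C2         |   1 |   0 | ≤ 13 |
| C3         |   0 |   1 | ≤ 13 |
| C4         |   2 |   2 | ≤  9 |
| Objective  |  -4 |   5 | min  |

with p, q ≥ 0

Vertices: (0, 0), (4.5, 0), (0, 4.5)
Evaluating z = -4p + 5q at each vertex:
  (0, 0): z = 0
  (4.5, 0): z = -18
  (0, 4.5): z = 22.5

The smallest value is z = -18, attained at (4.5, 0).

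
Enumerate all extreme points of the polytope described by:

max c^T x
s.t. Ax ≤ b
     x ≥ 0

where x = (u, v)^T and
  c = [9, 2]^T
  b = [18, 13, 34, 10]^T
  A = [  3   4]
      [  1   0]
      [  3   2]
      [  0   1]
Each vertex is the intersection of two constraint boundaries that also satisfies all remaining constraints:
  u = 0 and v = 0 → (0, 0)
  3u + 4v = 18 and v = 0 → (6, 0)
  3u + 4v = 18 and u = 0 → (0, 4.5)

Vertices: (0, 0), (6, 0), (0, 4.5)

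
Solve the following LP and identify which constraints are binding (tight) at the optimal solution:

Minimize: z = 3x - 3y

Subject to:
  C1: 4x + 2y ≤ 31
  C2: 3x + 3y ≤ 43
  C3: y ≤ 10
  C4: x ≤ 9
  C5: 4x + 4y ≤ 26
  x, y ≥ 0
Optimal: x = 0, y = 6.5
Binding: C5, x ≥ 0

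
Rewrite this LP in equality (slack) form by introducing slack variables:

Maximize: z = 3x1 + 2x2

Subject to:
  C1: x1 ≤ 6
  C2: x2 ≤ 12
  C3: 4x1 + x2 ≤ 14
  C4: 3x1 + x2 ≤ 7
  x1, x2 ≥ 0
max z = 3x1 + 2x2

s.t.
  x1 + s1 = 6
  x2 + s2 = 12
  4x1 + x2 + s3 = 14
  3x1 + x2 + s4 = 7
  x1, x2, s1, s2, s3, s4 ≥ 0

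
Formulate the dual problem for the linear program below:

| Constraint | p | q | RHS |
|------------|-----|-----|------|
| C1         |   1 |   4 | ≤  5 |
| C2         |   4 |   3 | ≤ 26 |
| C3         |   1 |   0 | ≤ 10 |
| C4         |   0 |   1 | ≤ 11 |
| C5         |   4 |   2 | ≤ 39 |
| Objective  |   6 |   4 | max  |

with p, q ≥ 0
Minimize: z = 5y1 + 26y2 + 10y3 + 11y4 + 39y5

Subject to:
  C1: -y1 - 4y2 - y3 - 4y5 ≤ -6
  C2: -4y1 - 3y2 - y4 - 2y5 ≤ -4
  y1, y2, y3, y4, y5 ≥ 0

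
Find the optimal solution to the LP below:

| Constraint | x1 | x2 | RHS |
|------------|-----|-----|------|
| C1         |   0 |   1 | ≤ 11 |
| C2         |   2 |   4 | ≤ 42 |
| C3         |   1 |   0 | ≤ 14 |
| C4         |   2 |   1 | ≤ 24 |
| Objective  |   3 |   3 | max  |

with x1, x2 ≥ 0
Each vertex is the intersection of two constraint boundaries that also satisfies all remaining constraints:
  x1 = 0 and x2 = 0 → (0, 0)
  2x1 + x2 = 24 and x2 = 0 → (12, 0)
  2x1 + 4x2 = 42 and 2x1 + x2 = 24 → (9, 6)
  2x1 + 4x2 = 42 and x1 = 0 → (0, 10.5)

Evaluating z = 3x1 + 3x2 at each vertex:
  (0, 0): z = 0
  (12, 0): z = 36
  (9, 6): z = 45
  (0, 10.5): z = 31.5

The maximum is at (9, 6) with z = 45.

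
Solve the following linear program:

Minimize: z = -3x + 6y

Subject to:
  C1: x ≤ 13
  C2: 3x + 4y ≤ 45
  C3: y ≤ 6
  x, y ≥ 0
x = 13, y = 0, z = -39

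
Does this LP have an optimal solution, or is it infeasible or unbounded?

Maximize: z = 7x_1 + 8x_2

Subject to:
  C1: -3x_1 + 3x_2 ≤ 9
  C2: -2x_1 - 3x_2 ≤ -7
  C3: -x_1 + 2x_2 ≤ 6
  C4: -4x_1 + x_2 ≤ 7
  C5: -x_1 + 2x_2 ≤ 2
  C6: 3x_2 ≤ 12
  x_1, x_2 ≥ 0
Feasible point: (2, 1) satisfies every constraint, so the LP is feasible.
Direction d = (1, 0): for each constraint row a, a·d ≤ 0 —
  (-3)(1) + (3)(0) = -3 ≤ 0
  (-2)(1) + (-3)(0) = -2 ≤ 0
  (-1)(1) + (2)(0) = -1 ≤ 0
  (-4)(1) + (1)(0) = -4 ≤ 0
  (-1)(1) + (2)(0) = -1 ≤ 0
  (0)(1) + (3)(0) = 0 ≤ 0
and d ≥ 0, so (2, 1) + t·d stays feasible for every t ≥ 0. Along this ray z = 7x_1 + 8x_2 changes by 7 per unit t, so z → +∞.

Unbounded: there is a feasible ray along which z → +∞.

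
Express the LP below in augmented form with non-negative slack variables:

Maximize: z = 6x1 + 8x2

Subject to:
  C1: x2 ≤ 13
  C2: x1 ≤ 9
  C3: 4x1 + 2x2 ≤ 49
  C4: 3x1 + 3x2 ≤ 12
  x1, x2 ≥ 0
max z = 6x1 + 8x2

s.t.
  x2 + s1 = 13
  x1 + s2 = 9
  4x1 + 2x2 + s3 = 49
  3x1 + 3x2 + s4 = 12
  x1, x2, s1, s2, s3, s4 ≥ 0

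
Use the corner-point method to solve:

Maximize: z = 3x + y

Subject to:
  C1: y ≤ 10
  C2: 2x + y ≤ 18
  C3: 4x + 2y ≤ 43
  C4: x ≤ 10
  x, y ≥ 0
x = 9, y = 0, z = 27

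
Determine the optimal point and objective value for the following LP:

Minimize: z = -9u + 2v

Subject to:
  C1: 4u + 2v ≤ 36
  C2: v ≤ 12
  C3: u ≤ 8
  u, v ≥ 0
Each vertex is the intersection of two constraint boundaries that also satisfies all remaining constraints:
  u = 0 and v = 0 → (0, 0)
  u = 8 and v = 0 → (8, 0)
  4u + 2v = 36 and u = 8 → (8, 2)
  4u + 2v = 36 and v = 12 → (3, 12)
  v = 12 and u = 0 → (0, 12)

Evaluating z = -9u + 2v at each vertex:
  (0, 0): z = 0
  (8, 0): z = -72
  (8, 2): z = -68
  (3, 12): z = -3
  (0, 12): z = 24

The minimum is at (8, 0) with z = -72.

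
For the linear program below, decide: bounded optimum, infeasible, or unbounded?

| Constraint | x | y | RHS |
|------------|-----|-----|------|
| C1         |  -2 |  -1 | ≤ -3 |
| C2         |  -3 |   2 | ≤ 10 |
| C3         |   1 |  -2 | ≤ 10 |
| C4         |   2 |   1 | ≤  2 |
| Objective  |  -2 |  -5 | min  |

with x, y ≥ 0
C4 requires 2x + y ≤ 2, while C1 (-2x - y ≤ -3) is equivalent to 2x + y ≥ 3. Together they would need 3 ≤ 2x + y ≤ 2, which is impossible since 3 > 2. No point satisfies all constraints.

Infeasible: no point satisfies all constraints simultaneously.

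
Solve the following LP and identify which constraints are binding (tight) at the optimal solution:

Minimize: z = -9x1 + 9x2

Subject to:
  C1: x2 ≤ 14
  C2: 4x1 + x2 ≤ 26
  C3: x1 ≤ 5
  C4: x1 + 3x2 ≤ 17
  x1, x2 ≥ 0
Optimal: x1 = 5, x2 = 0
Slack at optimum:
  C1: slack = 14
  C2: slack = 6
  C3: slack = 0 (binding)
  C4: slack = 12
  x1 ≥ 0: x1 = 5
  x2 ≥ 0: x2 = 0 (binding)
Binding constraints: C3, x2 ≥ 0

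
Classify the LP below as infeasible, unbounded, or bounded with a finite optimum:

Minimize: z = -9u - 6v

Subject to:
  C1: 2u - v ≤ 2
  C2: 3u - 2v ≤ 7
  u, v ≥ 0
Feasible point: (0, 0) satisfies every constraint, so the LP is feasible.
Direction d = (0, 1): for each constraint row a, a·d ≤ 0 —
  (2)(0) + (-1)(1) = -1 ≤ 0
  (3)(0) + (-2)(1) = -2 ≤ 0
and d ≥ 0, so (0, 0) + t·d stays feasible for every t ≥ 0. Along this ray z = -9u - 6v changes by -6 per unit t, so z → −∞.

Unbounded — the objective can decrease without bound over the feasible region.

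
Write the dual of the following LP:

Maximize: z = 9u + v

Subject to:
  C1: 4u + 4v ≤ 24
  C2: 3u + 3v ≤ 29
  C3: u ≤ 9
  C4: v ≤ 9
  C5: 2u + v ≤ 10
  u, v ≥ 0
Minimize: z = 24y1 + 29y2 + 9y3 + 9y4 + 10y5

Subject to:
  C1: -4y1 - 3y2 - y3 - 2y5 ≤ -9
  C2: -4y1 - 3y2 - y4 - y5 ≤ -1
  y1, y2, y3, y4, y5 ≥ 0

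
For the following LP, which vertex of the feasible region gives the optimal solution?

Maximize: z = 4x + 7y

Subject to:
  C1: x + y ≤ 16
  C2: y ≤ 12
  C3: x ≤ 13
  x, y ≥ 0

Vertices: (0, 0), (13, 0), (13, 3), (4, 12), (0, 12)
Evaluating z = 4x + 7y at each vertex:
  (0, 0): z = 0
  (13, 0): z = 52
  (13, 3): z = 73
  (4, 12): z = 100
  (0, 12): z = 84

The largest value is z = 100, attained at (4, 12).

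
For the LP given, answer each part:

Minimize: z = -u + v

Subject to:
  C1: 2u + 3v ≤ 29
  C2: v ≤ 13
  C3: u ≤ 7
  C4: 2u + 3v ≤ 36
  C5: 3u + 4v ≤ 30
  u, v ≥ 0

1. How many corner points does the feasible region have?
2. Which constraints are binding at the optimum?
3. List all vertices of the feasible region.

1. 4
2. C3, v ≥ 0
3. (0, 0), (7, 0), (7, 2.25), (0, 7.5)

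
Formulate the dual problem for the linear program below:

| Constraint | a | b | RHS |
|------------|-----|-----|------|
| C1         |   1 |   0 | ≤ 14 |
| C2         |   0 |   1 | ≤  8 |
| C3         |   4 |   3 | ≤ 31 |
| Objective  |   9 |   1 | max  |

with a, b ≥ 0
Minimize: z = 14y1 + 8y2 + 31y3

Subject to:
  C1: -y1 - 4y3 ≤ -9
  C2: -y2 - 3y3 ≤ -1
  y1, y2, y3 ≥ 0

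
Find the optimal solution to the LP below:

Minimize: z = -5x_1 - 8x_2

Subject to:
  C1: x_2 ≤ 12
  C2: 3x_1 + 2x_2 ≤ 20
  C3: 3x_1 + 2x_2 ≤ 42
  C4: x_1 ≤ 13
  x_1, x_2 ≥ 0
x_1 = 0, x_2 = 10, z = -80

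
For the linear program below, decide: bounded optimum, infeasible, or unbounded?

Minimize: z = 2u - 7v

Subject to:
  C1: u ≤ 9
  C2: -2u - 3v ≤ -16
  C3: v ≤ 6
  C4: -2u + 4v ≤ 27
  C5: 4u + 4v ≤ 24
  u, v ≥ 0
The point (0, 6) satisfies every constraint, so the LP is feasible; the constraints give u ≤ 9 and v ≤ 6, which with u, v ≥ 0 keep the feasible region inside a bounded box. A feasible, bounded LP attains a finite optimum at a vertex.

Evaluating z = 2u - 7v at each vertex:
  (2, 4): z = -24
  (0, 6): z = -42
  (0, 5.333): z = -37.33

The LP has an optimal solution: (0, 6) with z = -42.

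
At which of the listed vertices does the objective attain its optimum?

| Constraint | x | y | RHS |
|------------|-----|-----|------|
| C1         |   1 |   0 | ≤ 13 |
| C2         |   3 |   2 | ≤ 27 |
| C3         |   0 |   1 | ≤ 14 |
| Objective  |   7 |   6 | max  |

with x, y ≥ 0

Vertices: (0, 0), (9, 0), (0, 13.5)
Evaluating z = 7x + 6y at each vertex:
  (0, 0): z = 0
  (9, 0): z = 63
  (0, 13.5): z = 81

The largest value is z = 81, attained at (0, 13.5).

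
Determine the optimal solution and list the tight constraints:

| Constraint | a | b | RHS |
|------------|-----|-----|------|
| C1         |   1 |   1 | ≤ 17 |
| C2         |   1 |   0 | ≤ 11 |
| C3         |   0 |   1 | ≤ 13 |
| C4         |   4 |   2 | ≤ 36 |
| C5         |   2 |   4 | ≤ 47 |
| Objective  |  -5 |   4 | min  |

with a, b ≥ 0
Optimal: a = 9, b = 0
Slack at optimum:
  C1: slack = 8
  C2: slack = 2
  C3: slack = 13
  C4: slack = 0 (binding)
  C5: slack = 29
  a ≥ 0: a = 9
  b ≥ 0: b = 0 (binding)
Binding constraints: C4, b ≥ 0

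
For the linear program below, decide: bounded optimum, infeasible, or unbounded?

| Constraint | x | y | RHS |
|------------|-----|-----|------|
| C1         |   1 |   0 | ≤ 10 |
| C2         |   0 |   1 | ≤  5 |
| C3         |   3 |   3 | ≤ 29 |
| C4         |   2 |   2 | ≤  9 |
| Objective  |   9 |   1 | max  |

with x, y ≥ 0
The point (4.5, 0) satisfies every constraint, so the LP is feasible; the constraints give x ≤ 10 and y ≤ 5, which with x, y ≥ 0 keep the feasible region inside a bounded box. A feasible, bounded LP attains a finite optimum at a vertex.

Evaluating z = 9x + y at each vertex:
  (0, 0): z = 0
  (4.5, 0): z = 40.5
  (0, 4.5): z = 4.5

Feasible with finite optimum z* = 40.5 at (4.5, 0).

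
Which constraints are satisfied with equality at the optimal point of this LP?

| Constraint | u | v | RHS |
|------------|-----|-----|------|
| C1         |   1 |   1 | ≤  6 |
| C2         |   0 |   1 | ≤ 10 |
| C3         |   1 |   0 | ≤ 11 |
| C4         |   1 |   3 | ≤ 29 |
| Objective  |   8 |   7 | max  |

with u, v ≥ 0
Optimal: u = 6, v = 0
Binding: C1, v ≥ 0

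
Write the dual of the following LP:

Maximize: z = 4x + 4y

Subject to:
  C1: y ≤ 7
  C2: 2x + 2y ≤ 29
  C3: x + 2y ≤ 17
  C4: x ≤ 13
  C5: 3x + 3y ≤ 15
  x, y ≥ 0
Minimize: z = 7y1 + 29y2 + 17y3 + 13y4 + 15y5

Subject to:
  C1: -2y2 - y3 - y4 - 3y5 ≤ -4
  C2: -y1 - 2y2 - 2y3 - 3y5 ≤ -4
  y1, y2, y3, y4, y5 ≥ 0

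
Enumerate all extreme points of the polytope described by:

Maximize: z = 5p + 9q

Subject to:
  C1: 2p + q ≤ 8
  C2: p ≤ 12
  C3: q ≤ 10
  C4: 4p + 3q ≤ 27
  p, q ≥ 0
Each vertex is the intersection of two constraint boundaries that also satisfies all remaining constraints:
  p = 0 and q = 0 → (0, 0)
  2p + q = 8 and q = 0 → (4, 0)
  2p + q = 8 and p = 0 → (0, 8)

Vertices: (0, 0), (4, 0), (0, 8)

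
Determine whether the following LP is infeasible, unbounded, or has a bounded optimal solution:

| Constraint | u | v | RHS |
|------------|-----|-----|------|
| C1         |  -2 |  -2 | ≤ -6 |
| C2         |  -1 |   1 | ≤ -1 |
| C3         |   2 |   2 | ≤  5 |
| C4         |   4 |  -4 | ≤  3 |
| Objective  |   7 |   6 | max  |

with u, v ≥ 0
C3 requires 2u + 2v ≤ 5, while C1 (-2u - 2v ≤ -6) is equivalent to 2u + 2v ≥ 6. Together they would need 6 ≤ 2u + 2v ≤ 5, which is impossible since 6 > 5. No point satisfies all constraints.

Infeasible: no point satisfies all constraints simultaneously.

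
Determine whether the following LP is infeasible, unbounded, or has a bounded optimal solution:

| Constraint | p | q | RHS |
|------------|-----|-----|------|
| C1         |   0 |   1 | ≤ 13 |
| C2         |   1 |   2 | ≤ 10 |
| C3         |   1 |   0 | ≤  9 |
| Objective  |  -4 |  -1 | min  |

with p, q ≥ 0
The point (9, 0.5) satisfies every constraint, so the LP is feasible; the constraints give p ≤ 9 and q ≤ 13, which with p, q ≥ 0 keep the feasible region inside a bounded box. A feasible, bounded LP attains a finite optimum at a vertex.

Evaluating z = -4p - q at each vertex:
  (0, 0): z = 0
  (9, 0): z = -36
  (9, 0.5): z = -36.5
  (0, 5): z = -5

Bounded optimum: z* = -36.5 at (9, 0.5).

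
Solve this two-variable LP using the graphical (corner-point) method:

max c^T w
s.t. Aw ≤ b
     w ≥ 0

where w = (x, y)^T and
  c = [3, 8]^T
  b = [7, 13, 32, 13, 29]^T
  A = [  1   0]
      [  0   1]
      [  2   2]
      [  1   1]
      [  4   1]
Each vertex is the intersection of two constraint boundaries that also satisfies all remaining constraints:
  x = 0 and y = 0 → (0, 0)
  x = 7 and y = 0 → (7, 0)
  x = 7 and 4x + y = 29 → (7, 1)
  x + y = 13 and 4x + y = 29 → (5.333, 7.667)
  y = 13 and x + y = 13 → (0, 13)

Evaluating z = 3x + 8y at each vertex:
  (0, 0): z = 0
  (7, 0): z = 21
  (7, 1): z = 29
  (5.333, 7.667): z = 77.33
  (0, 13): z = 104

The maximum is at (0, 13) with z = 104.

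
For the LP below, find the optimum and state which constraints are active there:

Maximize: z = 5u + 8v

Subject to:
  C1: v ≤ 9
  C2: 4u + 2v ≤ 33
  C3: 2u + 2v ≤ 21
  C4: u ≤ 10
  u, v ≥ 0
Optimal: u = 1.5, v = 9
Slack at optimum:
  C1: slack = 0 (binding)
  C2: slack = 9
  C3: slack = 0 (binding)
  C4: slack = 8.5
  u ≥ 0: u = 1.5
  v ≥ 0: v = 9
Binding constraints: C1, C3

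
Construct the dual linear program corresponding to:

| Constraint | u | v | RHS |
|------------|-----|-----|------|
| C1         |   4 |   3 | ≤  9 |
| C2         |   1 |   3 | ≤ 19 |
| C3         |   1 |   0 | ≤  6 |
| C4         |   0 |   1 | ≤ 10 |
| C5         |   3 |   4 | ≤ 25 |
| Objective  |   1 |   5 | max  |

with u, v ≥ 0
Minimize: z = 9y1 + 19y2 + 6y3 + 10y4 + 25y5

Subject to:
  C1: -4y1 - y2 - y3 - 3y5 ≤ -1
  C2: -3y1 - 3y2 - y4 - 4y5 ≤ -5
  y1, y2, y3, y4, y5 ≥ 0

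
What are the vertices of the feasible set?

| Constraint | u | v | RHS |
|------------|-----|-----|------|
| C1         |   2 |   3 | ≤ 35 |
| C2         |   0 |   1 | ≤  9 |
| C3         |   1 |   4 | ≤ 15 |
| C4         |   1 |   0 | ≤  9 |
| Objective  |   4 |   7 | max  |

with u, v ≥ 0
Each vertex is the intersection of two constraint boundaries that also satisfies all remaining constraints:
  u = 0 and v = 0 → (0, 0)
  u = 9 and v = 0 → (9, 0)
  u + 4v = 15 and u = 9 → (9, 1.5)
  u + 4v = 15 and u = 0 → (0, 3.75)

Vertices: (0, 0), (9, 0), (9, 1.5), (0, 3.75)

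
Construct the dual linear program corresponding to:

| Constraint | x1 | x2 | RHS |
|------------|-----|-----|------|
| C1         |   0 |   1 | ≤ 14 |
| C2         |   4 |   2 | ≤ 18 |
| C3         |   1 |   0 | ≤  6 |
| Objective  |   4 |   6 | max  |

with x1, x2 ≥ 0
Minimize: z = 14y1 + 18y2 + 6y3

Subject to:
  C1: -4y2 - y3 ≤ -4
  C2: -y1 - 2y2 ≤ -6
  y1, y2, y3 ≥ 0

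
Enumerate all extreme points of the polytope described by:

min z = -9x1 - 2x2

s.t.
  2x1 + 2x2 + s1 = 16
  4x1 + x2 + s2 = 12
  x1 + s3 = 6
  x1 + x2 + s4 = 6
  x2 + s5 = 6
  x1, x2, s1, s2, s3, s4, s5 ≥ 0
Each vertex is the intersection of two constraint boundaries that also satisfies all remaining constraints:
  x1 = 0 and x2 = 0 → (0, 0)
  4x1 + x2 = 12 and x2 = 0 → (3, 0)
  4x1 + x2 = 12 and x1 + x2 = 6 → (2, 4)
  x1 + x2 = 6 and x2 = 6 → (0, 6)

Vertices: (0, 0), (3, 0), (2, 4), (0, 6)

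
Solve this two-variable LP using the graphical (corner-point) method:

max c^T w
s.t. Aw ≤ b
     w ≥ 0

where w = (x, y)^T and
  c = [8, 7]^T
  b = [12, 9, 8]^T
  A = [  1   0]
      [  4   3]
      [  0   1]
x = 0, y = 3, z = 21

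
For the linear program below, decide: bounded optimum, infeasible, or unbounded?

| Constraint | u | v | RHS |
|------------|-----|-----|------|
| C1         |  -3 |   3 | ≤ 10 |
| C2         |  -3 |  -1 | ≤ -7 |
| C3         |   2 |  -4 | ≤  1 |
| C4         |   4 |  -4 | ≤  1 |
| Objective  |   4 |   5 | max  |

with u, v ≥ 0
Feasible point: (2, 2) satisfies every constraint, so the LP is feasible.
Direction d = (1, 1): for each constraint row a, a·d ≤ 0 —
  (-3)(1) + (3)(1) = 0 ≤ 0
  (-3)(1) + (-1)(1) = -4 ≤ 0
  (2)(1) + (-4)(1) = -2 ≤ 0
  (4)(1) + (-4)(1) = 0 ≤ 0
and d ≥ 0, so (2, 2) + t·d stays feasible for every t ≥ 0. Along this ray z = 4u + 5v changes by 9 per unit t, so z → +∞.

The LP is unbounded; z can be made arbitrarily large.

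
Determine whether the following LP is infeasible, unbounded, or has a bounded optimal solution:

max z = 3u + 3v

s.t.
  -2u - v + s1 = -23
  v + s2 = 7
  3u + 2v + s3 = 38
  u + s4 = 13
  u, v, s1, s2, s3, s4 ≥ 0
The point (8, 7) satisfies every constraint, so the LP is feasible; the constraints give u ≤ 13 and v ≤ 7, which with u, v ≥ 0 keep the feasible region inside a bounded box. A feasible, bounded LP attains a finite optimum at a vertex.

Evaluating z = 3u + 3v at each vertex:
  (11.5, 0): z = 34.5
  (12.67, 0): z = 38
  (8, 7): z = 45

Bounded optimum: z* = 45 at (8, 7).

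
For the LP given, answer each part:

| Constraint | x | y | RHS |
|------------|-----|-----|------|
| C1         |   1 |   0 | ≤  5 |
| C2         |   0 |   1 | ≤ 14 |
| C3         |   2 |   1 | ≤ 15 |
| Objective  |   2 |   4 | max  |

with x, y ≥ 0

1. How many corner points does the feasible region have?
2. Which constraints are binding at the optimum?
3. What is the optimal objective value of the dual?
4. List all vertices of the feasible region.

1. 5
2. C2, C3
3. 57 (by strong duality, equal to the primal optimum)
4. (0, 0), (5, 0), (5, 5), (0.5, 14), (0, 14)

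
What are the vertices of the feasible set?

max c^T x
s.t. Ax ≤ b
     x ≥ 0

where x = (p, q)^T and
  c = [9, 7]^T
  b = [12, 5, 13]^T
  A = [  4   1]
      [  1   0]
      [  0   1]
Each vertex is the intersection of two constraint boundaries that also satisfies all remaining constraints:
  p = 0 and q = 0 → (0, 0)
  4p + q = 12 and q = 0 → (3, 0)
  4p + q = 12 and p = 0 → (0, 12)

Vertices: (0, 0), (3, 0), (0, 12)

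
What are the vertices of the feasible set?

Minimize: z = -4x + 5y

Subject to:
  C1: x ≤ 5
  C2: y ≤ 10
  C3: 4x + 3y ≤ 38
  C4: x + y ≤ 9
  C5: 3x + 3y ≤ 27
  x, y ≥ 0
Each vertex is the intersection of two constraint boundaries that also satisfies all remaining constraints:
  x = 0 and y = 0 → (0, 0)
  x = 5 and y = 0 → (5, 0)
  x = 5 and x + y = 9 → (5, 4)
  x + y = 9 and x = 0 → (0, 9)

Vertices: (0, 0), (5, 0), (5, 4), (0, 9)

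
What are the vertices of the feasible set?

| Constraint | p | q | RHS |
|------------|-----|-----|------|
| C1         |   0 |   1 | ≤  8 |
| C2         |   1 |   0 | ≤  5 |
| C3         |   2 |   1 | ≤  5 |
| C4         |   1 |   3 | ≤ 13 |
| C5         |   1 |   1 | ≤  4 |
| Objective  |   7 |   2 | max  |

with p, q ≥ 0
Each vertex is the intersection of two constraint boundaries that also satisfies all remaining constraints:
  p = 0 and q = 0 → (0, 0)
  2p + q = 5 and q = 0 → (2.5, 0)
  2p + q = 5 and p + q = 4 → (1, 3)
  p + q = 4 and p = 0 → (0, 4)

Vertices: (0, 0), (2.5, 0), (1, 3), (0, 4)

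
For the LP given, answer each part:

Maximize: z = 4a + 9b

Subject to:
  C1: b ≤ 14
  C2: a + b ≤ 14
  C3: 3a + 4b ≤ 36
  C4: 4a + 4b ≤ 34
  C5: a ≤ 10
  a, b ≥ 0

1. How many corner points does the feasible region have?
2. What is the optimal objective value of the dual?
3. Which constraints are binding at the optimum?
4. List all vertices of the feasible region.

1. 3
2. 76.5 (by strong duality, equal to the primal optimum)
3. C4, a ≥ 0
4. (0, 0), (8.5, 0), (0, 8.5)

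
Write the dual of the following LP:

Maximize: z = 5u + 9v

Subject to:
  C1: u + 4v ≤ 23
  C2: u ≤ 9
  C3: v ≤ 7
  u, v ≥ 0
Minimize: z = 23y1 + 9y2 + 7y3

Subject to:
  C1: -y1 - y2 ≤ -5
  C2: -4y1 - y3 ≤ -9
  y1, y2, y3 ≥ 0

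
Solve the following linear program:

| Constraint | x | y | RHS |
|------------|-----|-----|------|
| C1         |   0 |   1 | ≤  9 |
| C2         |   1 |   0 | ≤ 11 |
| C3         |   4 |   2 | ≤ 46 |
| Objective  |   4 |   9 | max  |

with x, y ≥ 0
Each vertex is the intersection of two constraint boundaries that also satisfies all remaining constraints:
  x = 0 and y = 0 → (0, 0)
  x = 11 and y = 0 → (11, 0)
  x = 11 and 4x + 2y = 46 → (11, 1)
  y = 9 and 4x + 2y = 46 → (7, 9)
  y = 9 and x = 0 → (0, 9)

Evaluating z = 4x + 9y at each vertex:
  (0, 0): z = 0
  (11, 0): z = 44
  (11, 1): z = 53
  (7, 9): z = 109
  (0, 9): z = 81

The maximum is at (7, 9) with z = 109.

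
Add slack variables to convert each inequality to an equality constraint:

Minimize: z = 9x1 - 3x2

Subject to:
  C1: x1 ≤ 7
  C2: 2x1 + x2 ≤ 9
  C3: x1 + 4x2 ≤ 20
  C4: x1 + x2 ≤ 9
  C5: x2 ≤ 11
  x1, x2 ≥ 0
min z = 9x1 - 3x2

s.t.
  x1 + s1 = 7
  2x1 + x2 + s2 = 9
  x1 + 4x2 + s3 = 20
  x1 + x2 + s4 = 9
  x2 + s5 = 11
  x1, x2, s1, s2, s3, s4, s5 ≥ 0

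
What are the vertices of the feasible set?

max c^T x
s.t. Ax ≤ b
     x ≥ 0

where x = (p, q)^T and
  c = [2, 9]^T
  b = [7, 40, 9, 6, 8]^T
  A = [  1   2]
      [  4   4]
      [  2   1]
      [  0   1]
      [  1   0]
Each vertex is the intersection of two constraint boundaries that also satisfies all remaining constraints:
  p = 0 and q = 0 → (0, 0)
  2p + q = 9 and q = 0 → (4.5, 0)
  p + 2q = 7 and 2p + q = 9 → (3.667, 1.667)
  p + 2q = 7 and p = 0 → (0, 3.5)

Vertices: (0, 0), (4.5, 0), (3.667, 1.667), (0, 3.5)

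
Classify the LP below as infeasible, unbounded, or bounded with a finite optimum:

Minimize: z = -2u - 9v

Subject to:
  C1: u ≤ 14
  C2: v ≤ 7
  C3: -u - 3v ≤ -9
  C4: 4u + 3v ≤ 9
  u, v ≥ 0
The point (0, 3) satisfies every constraint, so the LP is feasible; the constraints give u ≤ 14 and v ≤ 7, which with u, v ≥ 0 keep the feasible region inside a bounded box. A feasible, bounded LP attains a finite optimum at a vertex.

Evaluating z = -2u - 9v at each vertex:
  (0, 3): z = -27

Feasible with finite optimum z* = -27 at (0, 3).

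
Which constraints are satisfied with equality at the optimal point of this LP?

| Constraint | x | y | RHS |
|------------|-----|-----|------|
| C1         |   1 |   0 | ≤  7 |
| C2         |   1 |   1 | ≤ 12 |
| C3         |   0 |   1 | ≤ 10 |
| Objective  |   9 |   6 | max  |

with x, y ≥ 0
Optimal: x = 7, y = 5
Binding: C1, C2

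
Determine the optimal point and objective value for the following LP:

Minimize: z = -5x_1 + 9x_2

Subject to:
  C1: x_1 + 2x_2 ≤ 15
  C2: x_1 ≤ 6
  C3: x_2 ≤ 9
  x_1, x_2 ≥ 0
x_1 = 6, x_2 = 0, z = -30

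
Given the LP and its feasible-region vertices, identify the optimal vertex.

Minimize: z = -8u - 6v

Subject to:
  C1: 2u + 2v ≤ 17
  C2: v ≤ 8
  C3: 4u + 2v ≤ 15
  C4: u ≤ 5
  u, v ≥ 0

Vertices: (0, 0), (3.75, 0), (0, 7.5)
Evaluating z = -8u - 6v at each vertex:
  (0, 0): z = 0
  (3.75, 0): z = -30
  (0, 7.5): z = -45

The smallest value is z = -45, attained at (0, 7.5).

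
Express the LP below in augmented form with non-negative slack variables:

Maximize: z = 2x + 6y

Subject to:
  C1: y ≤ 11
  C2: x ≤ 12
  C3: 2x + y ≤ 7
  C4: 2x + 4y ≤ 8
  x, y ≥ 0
max z = 2x + 6y

s.t.
  y + s1 = 11
  x + s2 = 12
  2x + y + s3 = 7
  2x + 4y + s4 = 8
  x, y, s1, s2, s3, s4 ≥ 0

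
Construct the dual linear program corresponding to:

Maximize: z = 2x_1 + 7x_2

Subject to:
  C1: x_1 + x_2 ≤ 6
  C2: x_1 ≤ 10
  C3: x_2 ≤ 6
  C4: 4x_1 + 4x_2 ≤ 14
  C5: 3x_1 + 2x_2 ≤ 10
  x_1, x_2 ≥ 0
Minimize: z = 6y1 + 10y2 + 6y3 + 14y4 + 10y5

Subject to:
  C1: -y1 - y2 - 4y4 - 3y5 ≤ -2
  C2: -y1 - y3 - 4y4 - 2y5 ≤ -7
  y1, y2, y3, y4, y5 ≥ 0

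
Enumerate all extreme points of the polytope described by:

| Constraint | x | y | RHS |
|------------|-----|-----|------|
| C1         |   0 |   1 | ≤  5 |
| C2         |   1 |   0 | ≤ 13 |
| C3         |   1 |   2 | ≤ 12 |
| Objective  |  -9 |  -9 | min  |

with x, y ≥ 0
Each vertex is the intersection of two constraint boundaries that also satisfies all remaining constraints:
  x = 0 and y = 0 → (0, 0)
  x + 2y = 12 and y = 0 → (12, 0)
  y = 5 and x + 2y = 12 → (2, 5)
  y = 5 and x = 0 → (0, 5)

Vertices: (0, 0), (12, 0), (2, 5), (0, 5)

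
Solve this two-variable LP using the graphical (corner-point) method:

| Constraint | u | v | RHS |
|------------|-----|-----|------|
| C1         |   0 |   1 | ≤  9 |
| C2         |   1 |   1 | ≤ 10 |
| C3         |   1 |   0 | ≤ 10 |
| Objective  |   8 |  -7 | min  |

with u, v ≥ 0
Each vertex is the intersection of two constraint boundaries that also satisfies all remaining constraints:
  u = 0 and v = 0 → (0, 0)
  u + v = 10 and u = 10 → (10, 0)
  v = 9 and u + v = 10 → (1, 9)
  v = 9 and u = 0 → (0, 9)

Evaluating z = 8u - 7v at each vertex:
  (0, 0): z = 0
  (10, 0): z = 80
  (1, 9): z = -55
  (0, 9): z = -63

The minimum is at (0, 9) with z = -63.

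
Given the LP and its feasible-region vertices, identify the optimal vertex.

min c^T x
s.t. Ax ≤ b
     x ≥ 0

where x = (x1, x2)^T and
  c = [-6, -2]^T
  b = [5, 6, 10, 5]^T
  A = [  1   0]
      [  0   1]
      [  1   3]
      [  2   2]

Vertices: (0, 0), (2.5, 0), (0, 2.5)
Evaluating z = -6x1 - 2x2 at each vertex:
  (0, 0): z = 0
  (2.5, 0): z = -15
  (0, 2.5): z = -5

The smallest value is z = -15, attained at (2.5, 0).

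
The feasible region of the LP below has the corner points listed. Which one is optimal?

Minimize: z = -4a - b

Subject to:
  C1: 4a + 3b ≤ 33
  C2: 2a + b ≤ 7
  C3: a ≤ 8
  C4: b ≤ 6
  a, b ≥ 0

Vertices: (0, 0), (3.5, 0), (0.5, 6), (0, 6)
Evaluating z = -4a - b at each vertex:
  (0, 0): z = 0
  (3.5, 0): z = -14
  (0.5, 6): z = -8
  (0, 6): z = -6

The smallest value is z = -14, attained at (3.5, 0).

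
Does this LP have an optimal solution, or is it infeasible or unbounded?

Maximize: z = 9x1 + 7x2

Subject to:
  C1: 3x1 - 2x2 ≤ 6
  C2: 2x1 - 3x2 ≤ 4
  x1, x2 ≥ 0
Feasible point: (0, 0) satisfies every constraint, so the LP is feasible.
Direction d = (0, 1): for each constraint row a, a·d ≤ 0 —
  (3)(0) + (-2)(1) = -2 ≤ 0
  (2)(0) + (-3)(1) = -3 ≤ 0
and d ≥ 0, so (0, 0) + t·d stays feasible for every t ≥ 0. Along this ray z = 9x1 + 7x2 changes by 7 per unit t, so z → +∞.

Unbounded — the objective can increase without bound over the feasible region.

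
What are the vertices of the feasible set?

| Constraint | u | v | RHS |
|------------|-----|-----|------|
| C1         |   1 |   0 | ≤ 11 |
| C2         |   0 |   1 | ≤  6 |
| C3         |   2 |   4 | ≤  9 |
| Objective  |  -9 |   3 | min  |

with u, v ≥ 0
Each vertex is the intersection of two constraint boundaries that also satisfies all remaining constraints:
  u = 0 and v = 0 → (0, 0)
  2u + 4v = 9 and v = 0 → (4.5, 0)
  2u + 4v = 9 and u = 0 → (0, 2.25)

Vertices: (0, 0), (4.5, 0), (0, 2.25)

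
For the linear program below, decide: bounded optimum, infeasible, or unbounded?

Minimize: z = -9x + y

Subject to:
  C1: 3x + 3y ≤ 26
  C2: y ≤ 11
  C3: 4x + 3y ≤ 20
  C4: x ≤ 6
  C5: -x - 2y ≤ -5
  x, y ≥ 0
The point (5, 0) satisfies every constraint, so the LP is feasible; the constraints give x ≤ 6 and y ≤ 11, which with x, y ≥ 0 keep the feasible region inside a bounded box. A feasible, bounded LP attains a finite optimum at a vertex.

Evaluating z = -9x + y at each vertex:
  (0, 2.5): z = 2.5
  (5, 0): z = -45
  (0, 6.667): z = 6.667

The LP has an optimal solution: (5, 0) with z = -45.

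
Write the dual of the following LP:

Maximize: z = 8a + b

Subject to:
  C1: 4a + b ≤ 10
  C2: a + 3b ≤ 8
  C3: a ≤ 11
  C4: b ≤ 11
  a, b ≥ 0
Minimize: z = 10y1 + 8y2 + 11y3 + 11y4

Subject to:
  C1: -4y1 - y2 - y3 ≤ -8
  C2: -y1 - 3y2 - y4 ≤ -1
  y1, y2, y3, y4 ≥ 0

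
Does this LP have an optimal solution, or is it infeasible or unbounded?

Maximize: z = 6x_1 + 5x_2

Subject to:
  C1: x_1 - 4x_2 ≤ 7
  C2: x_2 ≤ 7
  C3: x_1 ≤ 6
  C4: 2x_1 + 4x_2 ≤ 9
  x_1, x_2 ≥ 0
The point (4.5, 0) satisfies every constraint, so the LP is feasible; the constraints give x_1 ≤ 6 and x_2 ≤ 7, which with x_1, x_2 ≥ 0 keep the feasible region inside a bounded box. A feasible, bounded LP attains a finite optimum at a vertex.

Evaluating z = 6x_1 + 5x_2 at each vertex:
  (0, 0): z = 0
  (4.5, 0): z = 27
  (0, 2.25): z = 11.25

Bounded optimum: z* = 27 at (4.5, 0).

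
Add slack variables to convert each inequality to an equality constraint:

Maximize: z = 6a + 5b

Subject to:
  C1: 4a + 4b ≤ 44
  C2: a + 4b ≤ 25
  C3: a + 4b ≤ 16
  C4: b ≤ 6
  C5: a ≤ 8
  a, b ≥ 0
max z = 6a + 5b

s.t.
  4a + 4b + s1 = 44
  a + 4b + s2 = 25
  a + 4b + s3 = 16
  b + s4 = 6
  a + s5 = 8
  a, b, s1, s2, s3, s4, s5 ≥ 0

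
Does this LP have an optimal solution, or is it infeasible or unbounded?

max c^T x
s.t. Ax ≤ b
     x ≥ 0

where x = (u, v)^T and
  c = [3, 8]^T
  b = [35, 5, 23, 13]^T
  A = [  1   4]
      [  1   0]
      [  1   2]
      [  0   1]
The point (5, 7.5) satisfies every constraint, so the LP is feasible; the constraints give u ≤ 5 and v ≤ 13, which with u, v ≥ 0 keep the feasible region inside a bounded box. A feasible, bounded LP attains a finite optimum at a vertex.

Evaluating z = 3u + 8v at each vertex:
  (0, 0): z = 0
  (5, 0): z = 15
  (5, 7.5): z = 75
  (0, 8.75): z = 70

The LP has an optimal solution: (5, 7.5) with z = 75.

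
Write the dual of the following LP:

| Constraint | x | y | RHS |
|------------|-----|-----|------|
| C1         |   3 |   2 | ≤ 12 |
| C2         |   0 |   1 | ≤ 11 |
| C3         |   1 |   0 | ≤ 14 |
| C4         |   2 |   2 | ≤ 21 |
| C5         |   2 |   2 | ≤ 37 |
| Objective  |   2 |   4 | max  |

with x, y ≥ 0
Minimize: z = 12y1 + 11y2 + 14y3 + 21y4 + 37y5

Subject to:
  C1: -3y1 - y3 - 2y4 - 2y5 ≤ -2
  C2: -2y1 - y2 - 2y4 - 2y5 ≤ -4
  y1, y2, y3, y4, y5 ≥ 0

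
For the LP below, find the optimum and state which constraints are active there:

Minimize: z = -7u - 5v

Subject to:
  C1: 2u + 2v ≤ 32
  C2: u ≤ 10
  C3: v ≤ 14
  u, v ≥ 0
Optimal: u = 10, v = 6
Slack at optimum:
  C1: slack = 0 (binding)
  C2: slack = 0 (binding)
  C3: slack = 8
  u ≥ 0: u = 10
  v ≥ 0: v = 6
Binding constraints: C1, C2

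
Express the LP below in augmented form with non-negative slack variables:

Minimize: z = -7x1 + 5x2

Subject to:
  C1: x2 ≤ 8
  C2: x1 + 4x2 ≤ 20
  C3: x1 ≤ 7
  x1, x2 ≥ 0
min z = -7x1 + 5x2

s.t.
  x2 + s1 = 8
  x1 + 4x2 + s2 = 20
  x1 + s3 = 7
  x1, x2, s1, s2, s3 ≥ 0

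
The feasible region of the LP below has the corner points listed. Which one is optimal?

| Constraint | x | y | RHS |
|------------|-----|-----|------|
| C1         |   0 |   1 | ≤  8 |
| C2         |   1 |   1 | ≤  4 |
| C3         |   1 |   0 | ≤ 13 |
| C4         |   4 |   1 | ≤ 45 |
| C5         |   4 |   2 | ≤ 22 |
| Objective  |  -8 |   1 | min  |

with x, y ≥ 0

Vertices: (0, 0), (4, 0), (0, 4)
Evaluating z = -8x + y at each vertex:
  (0, 0): z = 0
  (4, 0): z = -32
  (0, 4): z = 4

The smallest value is z = -32, attained at (4, 0).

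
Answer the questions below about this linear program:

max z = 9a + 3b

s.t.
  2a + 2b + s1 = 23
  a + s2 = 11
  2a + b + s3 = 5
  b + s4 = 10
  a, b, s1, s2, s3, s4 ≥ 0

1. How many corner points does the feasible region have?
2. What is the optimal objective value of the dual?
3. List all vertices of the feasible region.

1. 3
2. 22.5 (by strong duality, equal to the primal optimum)
3. (0, 0), (2.5, 0), (0, 5)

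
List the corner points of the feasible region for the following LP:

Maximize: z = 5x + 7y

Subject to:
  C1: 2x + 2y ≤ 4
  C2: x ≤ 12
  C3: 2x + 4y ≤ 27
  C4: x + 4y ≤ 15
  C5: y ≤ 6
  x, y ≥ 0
Each vertex is the intersection of two constraint boundaries that also satisfies all remaining constraints:
  x = 0 and y = 0 → (0, 0)
  2x + 2y = 4 and y = 0 → (2, 0)
  2x + 2y = 4 and x = 0 → (0, 2)

Vertices: (0, 0), (2, 0), (0, 2)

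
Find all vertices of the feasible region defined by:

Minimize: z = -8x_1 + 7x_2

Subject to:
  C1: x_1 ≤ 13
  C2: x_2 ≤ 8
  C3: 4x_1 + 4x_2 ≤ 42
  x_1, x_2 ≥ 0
Each vertex is the intersection of two constraint boundaries that also satisfies all remaining constraints:
  x_1 = 0 and x_2 = 0 → (0, 0)
  4x_1 + 4x_2 = 42 and x_2 = 0 → (10.5, 0)
  x_2 = 8 and 4x_1 + 4x_2 = 42 → (2.5, 8)
  x_2 = 8 and x_1 = 0 → (0, 8)

Vertices: (0, 0), (10.5, 0), (2.5, 8), (0, 8)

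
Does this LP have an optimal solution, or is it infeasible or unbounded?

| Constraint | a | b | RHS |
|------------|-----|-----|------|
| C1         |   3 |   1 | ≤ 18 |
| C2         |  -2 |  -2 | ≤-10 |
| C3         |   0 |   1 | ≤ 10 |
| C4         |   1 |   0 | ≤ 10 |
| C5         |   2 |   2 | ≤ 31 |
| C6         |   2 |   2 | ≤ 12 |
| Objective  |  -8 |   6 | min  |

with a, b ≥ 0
The point (6, 0) satisfies every constraint, so the LP is feasible; the constraints give a ≤ 10 and b ≤ 10, which with a, b ≥ 0 keep the feasible region inside a bounded box. A feasible, bounded LP attains a finite optimum at a vertex.

Evaluating z = -8a + 6b at each vertex:
  (5, 0): z = -40
  (6, 0): z = -48
  (0, 6): z = 36
  (0, 5): z = 30

The LP has an optimal solution: (6, 0) with z = -48.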